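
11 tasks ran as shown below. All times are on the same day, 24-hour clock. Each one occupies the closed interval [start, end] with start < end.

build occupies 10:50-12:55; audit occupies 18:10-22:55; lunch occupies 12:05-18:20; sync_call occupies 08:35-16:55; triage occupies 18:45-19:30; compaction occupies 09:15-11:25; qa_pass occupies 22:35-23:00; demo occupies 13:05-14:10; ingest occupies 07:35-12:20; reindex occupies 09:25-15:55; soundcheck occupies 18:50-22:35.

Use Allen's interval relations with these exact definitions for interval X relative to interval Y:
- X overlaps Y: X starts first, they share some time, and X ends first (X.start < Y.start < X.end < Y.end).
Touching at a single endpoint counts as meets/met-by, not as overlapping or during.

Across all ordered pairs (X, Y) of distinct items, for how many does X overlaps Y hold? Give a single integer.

12

Checking all 110 ordered pairs for relation 'overlaps'; matching pairs in alphabetical order:
(audit, qa_pass): audit overlaps qa_pass ✓
(build, lunch): build overlaps lunch ✓
(compaction, build): compaction overlaps build ✓
(compaction, reindex): compaction overlaps reindex ✓
(ingest, build): ingest overlaps build ✓
(ingest, lunch): ingest overlaps lunch ✓
(ingest, reindex): ingest overlaps reindex ✓
(ingest, sync_call): ingest overlaps sync_call ✓
(lunch, audit): lunch overlaps audit ✓
(reindex, lunch): reindex overlaps lunch ✓
(sync_call, lunch): sync_call overlaps lunch ✓
(triage, soundcheck): triage overlaps soundcheck ✓
Count: 12.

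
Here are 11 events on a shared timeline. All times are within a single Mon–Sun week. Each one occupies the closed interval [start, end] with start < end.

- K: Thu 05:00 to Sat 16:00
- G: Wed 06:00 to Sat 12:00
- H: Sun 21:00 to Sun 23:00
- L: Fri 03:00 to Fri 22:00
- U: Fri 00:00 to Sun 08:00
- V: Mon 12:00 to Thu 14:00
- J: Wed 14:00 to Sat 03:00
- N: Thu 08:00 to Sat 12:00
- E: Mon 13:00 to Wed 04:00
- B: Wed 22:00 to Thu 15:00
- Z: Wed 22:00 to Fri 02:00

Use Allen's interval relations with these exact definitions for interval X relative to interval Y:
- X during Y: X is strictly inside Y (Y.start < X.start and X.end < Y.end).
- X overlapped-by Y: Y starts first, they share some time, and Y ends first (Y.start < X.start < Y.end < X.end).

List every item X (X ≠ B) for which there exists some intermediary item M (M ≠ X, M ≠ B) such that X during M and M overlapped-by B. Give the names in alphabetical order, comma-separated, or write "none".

L, N

Target B = [Wed 22:00, Thu 15:00].
Intermediaries M with M overlapped-by B: K, N.
Via K — items with X during K: L, N.
Via N — items with X during N: L.
Union: L, N.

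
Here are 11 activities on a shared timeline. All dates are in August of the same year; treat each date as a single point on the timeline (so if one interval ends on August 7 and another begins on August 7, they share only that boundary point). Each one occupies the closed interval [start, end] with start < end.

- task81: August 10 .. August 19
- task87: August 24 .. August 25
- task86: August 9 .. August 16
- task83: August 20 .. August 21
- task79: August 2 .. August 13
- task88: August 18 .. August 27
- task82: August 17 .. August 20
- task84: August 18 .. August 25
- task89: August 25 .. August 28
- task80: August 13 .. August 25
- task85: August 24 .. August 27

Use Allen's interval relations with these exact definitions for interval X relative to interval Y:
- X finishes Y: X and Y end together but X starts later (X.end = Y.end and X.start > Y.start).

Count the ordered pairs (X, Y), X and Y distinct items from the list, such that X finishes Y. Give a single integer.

4

Checking all 110 ordered pairs for relation 'finishes'; matching pairs in alphabetical order:
(task84, task80): task84 finishes task80 ✓
(task85, task88): task85 finishes task88 ✓
(task87, task80): task87 finishes task80 ✓
(task87, task84): task87 finishes task84 ✓
Count: 4.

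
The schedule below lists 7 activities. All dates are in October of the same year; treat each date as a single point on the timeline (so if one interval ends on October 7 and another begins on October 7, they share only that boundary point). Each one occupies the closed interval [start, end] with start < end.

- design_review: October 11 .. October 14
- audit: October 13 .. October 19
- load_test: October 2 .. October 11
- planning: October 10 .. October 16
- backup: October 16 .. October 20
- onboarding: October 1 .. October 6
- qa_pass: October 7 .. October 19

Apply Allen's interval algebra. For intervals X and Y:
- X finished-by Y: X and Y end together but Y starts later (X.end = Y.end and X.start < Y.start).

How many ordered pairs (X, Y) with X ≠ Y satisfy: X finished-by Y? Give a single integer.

Checking all 42 ordered pairs for relation 'finished-by'; matching pairs in alphabetical order:
(qa_pass, audit): qa_pass finished-by audit ✓
Count: 1.

1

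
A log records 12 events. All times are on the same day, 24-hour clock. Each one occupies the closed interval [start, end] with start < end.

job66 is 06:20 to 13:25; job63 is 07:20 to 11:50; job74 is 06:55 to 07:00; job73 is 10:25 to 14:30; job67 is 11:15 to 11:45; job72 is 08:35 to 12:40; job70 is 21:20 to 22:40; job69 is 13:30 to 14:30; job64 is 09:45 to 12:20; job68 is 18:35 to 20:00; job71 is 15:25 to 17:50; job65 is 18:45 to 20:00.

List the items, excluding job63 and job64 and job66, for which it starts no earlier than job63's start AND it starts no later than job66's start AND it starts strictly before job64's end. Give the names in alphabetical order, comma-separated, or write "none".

none

Conditions: its start is no earlier than job63's start (X.start >= 07:20) AND its start is no later than job66's start (X.start <= 06:20) AND its start is strictly before job64's end (X.start < 12:20).
job65: start 18:45 >= 07:20? ✓; start 18:45 <= 06:20? ✗; start 18:45 < 12:20? ✗ → no.
job67: start 11:15 >= 07:20? ✓; start 11:15 <= 06:20? ✗; start 11:15 < 12:20? ✓ → no.
job68: start 18:35 >= 07:20? ✓; start 18:35 <= 06:20? ✗; start 18:35 < 12:20? ✗ → no.
job69: start 13:30 >= 07:20? ✓; start 13:30 <= 06:20? ✗; start 13:30 < 12:20? ✗ → no.
job70: start 21:20 >= 07:20? ✓; start 21:20 <= 06:20? ✗; start 21:20 < 12:20? ✗ → no.
job71: start 15:25 >= 07:20? ✓; start 15:25 <= 06:20? ✗; start 15:25 < 12:20? ✗ → no.
job72: start 08:35 >= 07:20? ✓; start 08:35 <= 06:20? ✗; start 08:35 < 12:20? ✓ → no.
job73: start 10:25 >= 07:20? ✓; start 10:25 <= 06:20? ✗; start 10:25 < 12:20? ✓ → no.
job74: start 06:55 >= 07:20? ✗; start 06:55 <= 06:20? ✗; start 06:55 < 12:20? ✓ → no.
Result: none.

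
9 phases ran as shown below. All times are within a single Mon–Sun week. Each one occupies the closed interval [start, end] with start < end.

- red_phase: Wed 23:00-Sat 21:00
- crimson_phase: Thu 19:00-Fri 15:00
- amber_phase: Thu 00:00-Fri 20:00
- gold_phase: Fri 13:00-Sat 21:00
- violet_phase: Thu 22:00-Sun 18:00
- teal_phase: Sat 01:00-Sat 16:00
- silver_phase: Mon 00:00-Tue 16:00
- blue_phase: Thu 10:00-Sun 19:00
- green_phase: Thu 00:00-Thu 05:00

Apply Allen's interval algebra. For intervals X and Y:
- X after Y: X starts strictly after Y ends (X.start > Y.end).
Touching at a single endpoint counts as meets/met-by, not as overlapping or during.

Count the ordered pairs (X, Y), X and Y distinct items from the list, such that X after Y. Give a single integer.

Checking all 72 ordered pairs for relation 'after'; matching pairs in alphabetical order:
(amber_phase, silver_phase): amber_phase after silver_phase ✓
(blue_phase, green_phase): blue_phase after green_phase ✓
(blue_phase, silver_phase): blue_phase after silver_phase ✓
(crimson_phase, green_phase): crimson_phase after green_phase ✓
(crimson_phase, silver_phase): crimson_phase after silver_phase ✓
(gold_phase, green_phase): gold_phase after green_phase ✓
(gold_phase, silver_phase): gold_phase after silver_phase ✓
(green_phase, silver_phase): green_phase after silver_phase ✓
(red_phase, silver_phase): red_phase after silver_phase ✓
(teal_phase, amber_phase): teal_phase after amber_phase ✓
(teal_phase, crimson_phase): teal_phase after crimson_phase ✓
(teal_phase, green_phase): teal_phase after green_phase ✓
(teal_phase, silver_phase): teal_phase after silver_phase ✓
(violet_phase, green_phase): violet_phase after green_phase ✓
(violet_phase, silver_phase): violet_phase after silver_phase ✓
Count: 15.

15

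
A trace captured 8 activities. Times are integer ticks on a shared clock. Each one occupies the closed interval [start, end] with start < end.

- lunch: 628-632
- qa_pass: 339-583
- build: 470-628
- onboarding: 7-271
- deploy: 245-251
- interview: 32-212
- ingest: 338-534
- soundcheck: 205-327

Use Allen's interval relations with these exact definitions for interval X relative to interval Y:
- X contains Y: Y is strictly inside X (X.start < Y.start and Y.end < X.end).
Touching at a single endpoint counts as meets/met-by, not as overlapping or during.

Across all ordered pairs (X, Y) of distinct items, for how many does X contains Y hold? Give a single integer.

Checking all 56 ordered pairs for relation 'contains'; matching pairs in alphabetical order:
(onboarding, deploy): onboarding contains deploy ✓
(onboarding, interview): onboarding contains interview ✓
(soundcheck, deploy): soundcheck contains deploy ✓
Count: 3.

3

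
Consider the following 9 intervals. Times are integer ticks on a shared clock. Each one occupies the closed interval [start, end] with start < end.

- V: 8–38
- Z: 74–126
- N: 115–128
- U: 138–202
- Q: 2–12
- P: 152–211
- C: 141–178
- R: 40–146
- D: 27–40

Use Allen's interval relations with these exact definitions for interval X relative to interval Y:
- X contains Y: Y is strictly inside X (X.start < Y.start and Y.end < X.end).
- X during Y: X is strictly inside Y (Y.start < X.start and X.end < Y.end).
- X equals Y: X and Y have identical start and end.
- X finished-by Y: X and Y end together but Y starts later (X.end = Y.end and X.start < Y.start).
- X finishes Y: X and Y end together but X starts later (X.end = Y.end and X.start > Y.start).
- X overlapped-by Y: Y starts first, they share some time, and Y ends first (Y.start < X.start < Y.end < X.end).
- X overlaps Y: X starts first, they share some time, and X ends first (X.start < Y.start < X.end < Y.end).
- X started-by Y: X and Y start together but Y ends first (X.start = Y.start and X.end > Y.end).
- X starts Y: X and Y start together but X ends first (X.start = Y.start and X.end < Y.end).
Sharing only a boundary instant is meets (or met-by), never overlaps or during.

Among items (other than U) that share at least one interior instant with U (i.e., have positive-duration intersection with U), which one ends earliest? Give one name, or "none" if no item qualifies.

R

Target U = [138, 202].
C [141, 178] → during → candidate.
D [27, 40] → before → excluded.
N [115, 128] → before → excluded.
P [152, 211] → overlapped-by → candidate.
Q [2, 12] → before → excluded.
R [40, 146] → overlaps → candidate.
V [8, 38] → before → excluded.
Z [74, 126] → before → excluded.
Among candidates, earliest end is 146 → R.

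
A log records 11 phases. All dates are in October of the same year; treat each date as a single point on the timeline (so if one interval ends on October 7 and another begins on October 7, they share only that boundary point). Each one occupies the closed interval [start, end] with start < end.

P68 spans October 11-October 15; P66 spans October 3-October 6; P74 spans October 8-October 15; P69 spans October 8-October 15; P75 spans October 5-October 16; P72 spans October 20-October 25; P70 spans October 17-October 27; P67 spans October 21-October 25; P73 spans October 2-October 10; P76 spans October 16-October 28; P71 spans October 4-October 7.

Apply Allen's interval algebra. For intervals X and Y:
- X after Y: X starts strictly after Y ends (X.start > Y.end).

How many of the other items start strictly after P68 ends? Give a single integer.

Target P68 = [October 11, October 15].
P66 [October 3, October 6] → before → no.
P67 [October 21, October 25] → after → counts.
P69 [October 8, October 15] → finished-by → no.
P70 [October 17, October 27] → after → counts.
P71 [October 4, October 7] → before → no.
P72 [October 20, October 25] → after → counts.
P73 [October 2, October 10] → before → no.
P74 [October 8, October 15] → finished-by → no.
P75 [October 5, October 16] → contains → no.
P76 [October 16, October 28] → after → counts.
Total: 4.

4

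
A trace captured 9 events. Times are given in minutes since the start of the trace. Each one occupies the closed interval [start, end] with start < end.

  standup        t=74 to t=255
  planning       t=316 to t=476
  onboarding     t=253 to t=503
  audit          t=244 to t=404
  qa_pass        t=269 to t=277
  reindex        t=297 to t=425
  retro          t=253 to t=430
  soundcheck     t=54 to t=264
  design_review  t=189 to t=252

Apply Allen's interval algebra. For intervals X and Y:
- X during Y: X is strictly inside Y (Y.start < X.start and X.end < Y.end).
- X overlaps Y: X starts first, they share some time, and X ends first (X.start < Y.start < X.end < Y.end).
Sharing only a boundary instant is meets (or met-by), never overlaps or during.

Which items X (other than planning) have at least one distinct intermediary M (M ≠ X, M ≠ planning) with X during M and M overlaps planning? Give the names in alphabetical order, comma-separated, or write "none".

qa_pass, reindex

Target planning = [t=316, t=476].
Intermediaries M with M overlaps planning: audit, reindex, retro.
Via audit — items with X during audit: qa_pass.
Via reindex — items with X during reindex: none.
Via retro — items with X during retro: qa_pass, reindex.
Union: qa_pass, reindex.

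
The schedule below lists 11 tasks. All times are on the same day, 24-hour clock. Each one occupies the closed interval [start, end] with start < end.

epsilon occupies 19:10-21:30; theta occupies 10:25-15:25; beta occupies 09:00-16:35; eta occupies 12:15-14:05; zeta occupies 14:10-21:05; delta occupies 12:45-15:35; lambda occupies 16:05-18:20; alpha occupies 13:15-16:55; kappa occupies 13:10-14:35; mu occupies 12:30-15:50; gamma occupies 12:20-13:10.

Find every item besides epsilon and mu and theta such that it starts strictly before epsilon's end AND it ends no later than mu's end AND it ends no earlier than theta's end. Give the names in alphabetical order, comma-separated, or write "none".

delta

Conditions: its start is strictly before epsilon's end (X.start < 21:30) AND its end is no later than mu's end (X.end <= 15:50) AND its end is no earlier than theta's end (X.end >= 15:25).
alpha: start 13:15 < 21:30? ✓; end 16:55 <= 15:50? ✗; end 16:55 >= 15:25? ✓ → no.
beta: start 09:00 < 21:30? ✓; end 16:35 <= 15:50? ✗; end 16:35 >= 15:25? ✓ → no.
delta: start 12:45 < 21:30? ✓; end 15:35 <= 15:50? ✓; end 15:35 >= 15:25? ✓ → yes.
eta: start 12:15 < 21:30? ✓; end 14:05 <= 15:50? ✓; end 14:05 >= 15:25? ✗ → no.
gamma: start 12:20 < 21:30? ✓; end 13:10 <= 15:50? ✓; end 13:10 >= 15:25? ✗ → no.
kappa: start 13:10 < 21:30? ✓; end 14:35 <= 15:50? ✓; end 14:35 >= 15:25? ✗ → no.
lambda: start 16:05 < 21:30? ✓; end 18:20 <= 15:50? ✗; end 18:20 >= 15:25? ✓ → no.
zeta: start 14:10 < 21:30? ✓; end 21:05 <= 15:50? ✗; end 21:05 >= 15:25? ✓ → no.
Result: delta.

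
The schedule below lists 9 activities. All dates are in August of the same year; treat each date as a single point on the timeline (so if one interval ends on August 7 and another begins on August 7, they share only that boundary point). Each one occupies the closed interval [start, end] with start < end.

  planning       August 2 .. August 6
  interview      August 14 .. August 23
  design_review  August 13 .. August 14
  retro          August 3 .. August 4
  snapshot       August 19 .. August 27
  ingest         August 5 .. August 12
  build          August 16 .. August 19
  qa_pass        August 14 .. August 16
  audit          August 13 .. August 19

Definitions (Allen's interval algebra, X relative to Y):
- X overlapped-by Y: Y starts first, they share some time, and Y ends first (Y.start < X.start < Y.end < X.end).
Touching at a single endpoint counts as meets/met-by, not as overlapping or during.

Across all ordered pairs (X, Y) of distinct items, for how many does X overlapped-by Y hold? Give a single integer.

3

Checking all 72 ordered pairs for relation 'overlapped-by'; matching pairs in alphabetical order:
(ingest, planning): ingest overlapped-by planning ✓
(interview, audit): interview overlapped-by audit ✓
(snapshot, interview): snapshot overlapped-by interview ✓
Count: 3.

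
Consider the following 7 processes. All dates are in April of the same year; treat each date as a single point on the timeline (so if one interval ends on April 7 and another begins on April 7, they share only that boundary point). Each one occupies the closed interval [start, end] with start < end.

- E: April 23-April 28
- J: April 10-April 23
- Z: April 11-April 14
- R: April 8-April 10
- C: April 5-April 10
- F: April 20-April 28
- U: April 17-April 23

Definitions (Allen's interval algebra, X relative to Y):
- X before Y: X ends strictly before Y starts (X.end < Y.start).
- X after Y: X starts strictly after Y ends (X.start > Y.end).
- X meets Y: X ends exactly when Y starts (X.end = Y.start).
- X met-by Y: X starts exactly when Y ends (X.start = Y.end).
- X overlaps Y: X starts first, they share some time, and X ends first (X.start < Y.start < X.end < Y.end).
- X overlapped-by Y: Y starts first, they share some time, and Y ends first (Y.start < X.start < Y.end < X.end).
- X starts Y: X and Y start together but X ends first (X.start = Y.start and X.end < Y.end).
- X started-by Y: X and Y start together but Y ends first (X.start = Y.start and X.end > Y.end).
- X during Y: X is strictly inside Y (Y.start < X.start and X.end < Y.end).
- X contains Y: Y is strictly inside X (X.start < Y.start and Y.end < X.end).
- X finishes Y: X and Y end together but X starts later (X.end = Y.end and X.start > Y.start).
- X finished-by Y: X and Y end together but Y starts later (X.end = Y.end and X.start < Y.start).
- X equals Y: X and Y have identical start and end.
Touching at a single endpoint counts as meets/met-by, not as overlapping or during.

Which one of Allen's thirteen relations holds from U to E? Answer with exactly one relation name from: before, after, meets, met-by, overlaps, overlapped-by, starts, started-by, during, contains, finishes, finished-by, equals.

meets

U = [April 17, April 23]; E = [April 23, April 28].
Compare endpoints: U.start < E.start, U.start < E.end, U.end = E.start, U.end < E.end.
That pattern is 'meets'.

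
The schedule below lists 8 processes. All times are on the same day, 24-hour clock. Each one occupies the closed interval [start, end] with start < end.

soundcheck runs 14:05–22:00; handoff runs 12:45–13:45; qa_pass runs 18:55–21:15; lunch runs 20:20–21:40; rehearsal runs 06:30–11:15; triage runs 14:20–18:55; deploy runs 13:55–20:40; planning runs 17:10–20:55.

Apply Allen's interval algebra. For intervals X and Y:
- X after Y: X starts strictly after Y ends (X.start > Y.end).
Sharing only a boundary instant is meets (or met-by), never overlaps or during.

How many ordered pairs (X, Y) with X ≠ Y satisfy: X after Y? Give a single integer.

Checking all 56 ordered pairs for relation 'after'; matching pairs in alphabetical order:
(deploy, handoff): deploy after handoff ✓
(deploy, rehearsal): deploy after rehearsal ✓
(handoff, rehearsal): handoff after rehearsal ✓
(lunch, handoff): lunch after handoff ✓
(lunch, rehearsal): lunch after rehearsal ✓
(lunch, triage): lunch after triage ✓
(planning, handoff): planning after handoff ✓
(planning, rehearsal): planning after rehearsal ✓
(qa_pass, handoff): qa_pass after handoff ✓
(qa_pass, rehearsal): qa_pass after rehearsal ✓
(soundcheck, handoff): soundcheck after handoff ✓
(soundcheck, rehearsal): soundcheck after rehearsal ✓
(triage, handoff): triage after handoff ✓
(triage, rehearsal): triage after rehearsal ✓
Count: 14.

14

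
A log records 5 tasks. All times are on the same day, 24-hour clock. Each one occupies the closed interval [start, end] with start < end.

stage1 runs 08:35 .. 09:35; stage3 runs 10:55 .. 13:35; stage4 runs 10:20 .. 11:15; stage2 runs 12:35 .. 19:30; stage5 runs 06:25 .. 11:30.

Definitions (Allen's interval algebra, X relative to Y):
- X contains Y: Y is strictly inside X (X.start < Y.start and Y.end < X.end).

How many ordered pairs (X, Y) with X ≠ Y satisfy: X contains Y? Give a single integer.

2

Checking all 20 ordered pairs for relation 'contains'; matching pairs in alphabetical order:
(stage5, stage1): stage5 contains stage1 ✓
(stage5, stage4): stage5 contains stage4 ✓
Count: 2.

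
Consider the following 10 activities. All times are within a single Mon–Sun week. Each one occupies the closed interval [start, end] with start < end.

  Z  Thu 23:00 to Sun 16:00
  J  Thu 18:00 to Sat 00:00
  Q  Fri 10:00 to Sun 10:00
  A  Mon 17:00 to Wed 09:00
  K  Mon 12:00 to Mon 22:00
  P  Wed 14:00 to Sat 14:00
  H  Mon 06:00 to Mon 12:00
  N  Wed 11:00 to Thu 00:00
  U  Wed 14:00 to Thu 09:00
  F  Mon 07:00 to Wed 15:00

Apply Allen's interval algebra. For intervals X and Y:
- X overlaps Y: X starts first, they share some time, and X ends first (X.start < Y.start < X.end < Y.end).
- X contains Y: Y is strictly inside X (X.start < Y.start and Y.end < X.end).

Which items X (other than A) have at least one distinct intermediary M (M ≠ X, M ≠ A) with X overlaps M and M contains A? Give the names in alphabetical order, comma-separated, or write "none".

H

Target A = [Mon 17:00, Wed 09:00].
Intermediaries M with M contains A: F.
Via F — items with X overlaps F: H.
Union: H.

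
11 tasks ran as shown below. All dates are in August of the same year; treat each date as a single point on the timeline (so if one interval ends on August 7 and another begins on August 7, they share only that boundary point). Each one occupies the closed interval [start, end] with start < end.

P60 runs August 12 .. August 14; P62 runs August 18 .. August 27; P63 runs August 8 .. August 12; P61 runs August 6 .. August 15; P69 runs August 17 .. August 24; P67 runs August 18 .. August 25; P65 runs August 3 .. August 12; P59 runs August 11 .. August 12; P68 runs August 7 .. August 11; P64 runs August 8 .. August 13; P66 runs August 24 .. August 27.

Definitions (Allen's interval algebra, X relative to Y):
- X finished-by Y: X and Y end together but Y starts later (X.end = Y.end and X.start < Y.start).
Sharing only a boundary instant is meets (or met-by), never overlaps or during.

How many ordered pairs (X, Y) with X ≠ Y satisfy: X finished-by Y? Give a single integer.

Checking all 110 ordered pairs for relation 'finished-by'; matching pairs in alphabetical order:
(P62, P66): P62 finished-by P66 ✓
(P63, P59): P63 finished-by P59 ✓
(P65, P59): P65 finished-by P59 ✓
(P65, P63): P65 finished-by P63 ✓
Count: 4.

4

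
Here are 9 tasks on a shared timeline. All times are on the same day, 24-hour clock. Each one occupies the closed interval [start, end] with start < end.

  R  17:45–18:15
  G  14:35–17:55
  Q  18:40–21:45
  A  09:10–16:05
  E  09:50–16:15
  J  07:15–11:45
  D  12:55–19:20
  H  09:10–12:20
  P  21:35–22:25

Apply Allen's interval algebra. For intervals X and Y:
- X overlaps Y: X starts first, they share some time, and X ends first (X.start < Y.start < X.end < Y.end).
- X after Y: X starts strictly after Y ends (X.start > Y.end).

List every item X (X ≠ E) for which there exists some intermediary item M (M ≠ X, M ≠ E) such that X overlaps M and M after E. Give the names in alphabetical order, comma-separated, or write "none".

Target E = [09:50, 16:15].
Intermediaries M with M after E: P, Q, R.
Via P — items with X overlaps P: Q.
Via Q — items with X overlaps Q: D.
Via R — items with X overlaps R: G.
Union: D, G, Q.

D, G, Q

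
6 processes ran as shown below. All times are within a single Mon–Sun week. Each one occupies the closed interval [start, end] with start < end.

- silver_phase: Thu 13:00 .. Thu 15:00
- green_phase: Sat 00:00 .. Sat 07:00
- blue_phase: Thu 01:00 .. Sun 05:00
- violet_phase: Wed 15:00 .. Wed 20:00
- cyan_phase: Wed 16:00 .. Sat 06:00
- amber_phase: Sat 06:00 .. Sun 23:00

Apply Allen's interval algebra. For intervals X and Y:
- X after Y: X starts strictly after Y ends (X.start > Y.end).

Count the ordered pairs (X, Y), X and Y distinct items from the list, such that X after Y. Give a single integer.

Checking all 30 ordered pairs for relation 'after'; matching pairs in alphabetical order:
(amber_phase, silver_phase): amber_phase after silver_phase ✓
(amber_phase, violet_phase): amber_phase after violet_phase ✓
(blue_phase, violet_phase): blue_phase after violet_phase ✓
(green_phase, silver_phase): green_phase after silver_phase ✓
(green_phase, violet_phase): green_phase after violet_phase ✓
(silver_phase, violet_phase): silver_phase after violet_phase ✓
Count: 6.

6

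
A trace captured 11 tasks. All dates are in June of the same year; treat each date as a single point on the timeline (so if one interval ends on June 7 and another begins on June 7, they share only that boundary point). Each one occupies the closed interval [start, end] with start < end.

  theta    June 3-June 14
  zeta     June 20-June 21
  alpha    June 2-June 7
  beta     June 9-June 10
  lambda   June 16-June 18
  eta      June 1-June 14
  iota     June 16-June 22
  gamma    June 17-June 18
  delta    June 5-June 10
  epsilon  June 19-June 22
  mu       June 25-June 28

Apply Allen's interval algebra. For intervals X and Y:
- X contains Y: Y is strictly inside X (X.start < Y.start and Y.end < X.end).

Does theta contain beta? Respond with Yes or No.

theta = [June 3, June 14], beta = [June 9, June 10].
Actual relation of theta to beta: contains.
Asked whether 'contains' holds → Yes.

Yes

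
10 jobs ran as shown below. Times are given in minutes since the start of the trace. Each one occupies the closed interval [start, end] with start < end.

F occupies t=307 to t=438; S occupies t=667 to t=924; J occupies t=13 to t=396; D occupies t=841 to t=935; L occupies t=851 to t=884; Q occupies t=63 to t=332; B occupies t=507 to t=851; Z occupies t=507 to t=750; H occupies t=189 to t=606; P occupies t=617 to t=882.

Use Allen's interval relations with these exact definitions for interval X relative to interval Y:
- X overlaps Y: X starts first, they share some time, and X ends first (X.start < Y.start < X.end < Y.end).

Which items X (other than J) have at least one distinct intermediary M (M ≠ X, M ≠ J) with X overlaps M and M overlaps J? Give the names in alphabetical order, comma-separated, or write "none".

none

Target J = [t=13, t=396].
Intermediaries M with M overlaps J: none.
Union: none.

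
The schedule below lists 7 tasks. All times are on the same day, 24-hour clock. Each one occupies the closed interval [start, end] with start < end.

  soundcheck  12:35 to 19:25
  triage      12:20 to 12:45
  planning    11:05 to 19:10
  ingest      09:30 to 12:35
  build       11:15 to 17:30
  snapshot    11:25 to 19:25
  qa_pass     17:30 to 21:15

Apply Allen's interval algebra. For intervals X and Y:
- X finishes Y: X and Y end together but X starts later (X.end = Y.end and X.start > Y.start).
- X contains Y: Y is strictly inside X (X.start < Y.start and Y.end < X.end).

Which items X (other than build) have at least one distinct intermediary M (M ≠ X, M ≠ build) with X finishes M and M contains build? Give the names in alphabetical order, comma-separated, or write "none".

Target build = [11:15, 17:30].
Intermediaries M with M contains build: planning.
Via planning — items with X finishes planning: none.
Union: none.

none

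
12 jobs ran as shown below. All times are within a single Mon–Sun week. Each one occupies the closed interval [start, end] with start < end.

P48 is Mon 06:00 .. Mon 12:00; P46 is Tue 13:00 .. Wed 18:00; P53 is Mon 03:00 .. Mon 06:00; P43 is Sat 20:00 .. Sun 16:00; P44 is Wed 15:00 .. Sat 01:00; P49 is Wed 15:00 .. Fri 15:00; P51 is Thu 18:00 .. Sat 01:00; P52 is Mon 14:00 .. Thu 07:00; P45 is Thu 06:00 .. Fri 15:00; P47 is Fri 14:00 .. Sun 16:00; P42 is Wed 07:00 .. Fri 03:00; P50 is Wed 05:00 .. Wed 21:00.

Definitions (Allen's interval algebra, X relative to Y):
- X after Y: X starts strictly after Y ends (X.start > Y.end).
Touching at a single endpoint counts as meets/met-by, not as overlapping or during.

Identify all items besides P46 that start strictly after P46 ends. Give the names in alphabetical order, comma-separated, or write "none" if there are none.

Target P46 = [Tue 13:00, Wed 18:00].
P42 [Wed 07:00, Fri 03:00] → overlapped-by → no.
P43 [Sat 20:00, Sun 16:00] → after → yes.
P44 [Wed 15:00, Sat 01:00] → overlapped-by → no.
P45 [Thu 06:00, Fri 15:00] → after → yes.
P47 [Fri 14:00, Sun 16:00] → after → yes.
P48 [Mon 06:00, Mon 12:00] → before → no.
P49 [Wed 15:00, Fri 15:00] → overlapped-by → no.
P50 [Wed 05:00, Wed 21:00] → overlapped-by → no.
P51 [Thu 18:00, Sat 01:00] → after → yes.
P52 [Mon 14:00, Thu 07:00] → contains → no.
P53 [Mon 03:00, Mon 06:00] → before → no.
Result: P43, P45, P47, P51.

P43, P45, P47, P51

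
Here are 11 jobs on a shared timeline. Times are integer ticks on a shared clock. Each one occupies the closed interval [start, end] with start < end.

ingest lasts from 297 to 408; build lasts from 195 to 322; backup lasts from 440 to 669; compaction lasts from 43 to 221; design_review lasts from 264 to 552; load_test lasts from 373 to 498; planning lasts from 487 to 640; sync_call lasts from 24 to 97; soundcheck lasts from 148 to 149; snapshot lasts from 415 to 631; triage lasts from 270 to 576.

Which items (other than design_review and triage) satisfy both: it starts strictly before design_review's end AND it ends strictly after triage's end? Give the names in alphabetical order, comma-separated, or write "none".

backup, planning, snapshot

Conditions: its start is strictly before design_review's end (X.start < 552) AND its end is strictly after triage's end (X.end > 576).
backup: start 440 < 552? ✓; end 669 > 576? ✓ → yes.
build: start 195 < 552? ✓; end 322 > 576? ✗ → no.
compaction: start 43 < 552? ✓; end 221 > 576? ✗ → no.
ingest: start 297 < 552? ✓; end 408 > 576? ✗ → no.
load_test: start 373 < 552? ✓; end 498 > 576? ✗ → no.
planning: start 487 < 552? ✓; end 640 > 576? ✓ → yes.
snapshot: start 415 < 552? ✓; end 631 > 576? ✓ → yes.
soundcheck: start 148 < 552? ✓; end 149 > 576? ✗ → no.
sync_call: start 24 < 552? ✓; end 97 > 576? ✗ → no.
Result: backup, planning, snapshot.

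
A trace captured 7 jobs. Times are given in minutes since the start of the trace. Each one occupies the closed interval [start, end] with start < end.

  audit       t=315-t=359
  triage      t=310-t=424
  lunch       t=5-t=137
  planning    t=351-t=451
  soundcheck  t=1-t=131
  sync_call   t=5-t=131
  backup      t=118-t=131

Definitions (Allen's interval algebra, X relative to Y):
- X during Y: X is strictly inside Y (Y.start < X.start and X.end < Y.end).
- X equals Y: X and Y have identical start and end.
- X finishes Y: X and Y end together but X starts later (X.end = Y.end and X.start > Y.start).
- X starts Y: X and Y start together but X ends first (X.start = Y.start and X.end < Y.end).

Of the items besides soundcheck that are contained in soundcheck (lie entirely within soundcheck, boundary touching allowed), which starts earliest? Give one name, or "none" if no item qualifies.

Target soundcheck = [t=1, t=131].
audit [t=315, t=359] → after → excluded.
backup [t=118, t=131] → finishes → candidate.
lunch [t=5, t=137] → overlapped-by → excluded.
planning [t=351, t=451] → after → excluded.
sync_call [t=5, t=131] → finishes → candidate.
triage [t=310, t=424] → after → excluded.
Among candidates, earliest start is t=5 → sync_call.

sync_call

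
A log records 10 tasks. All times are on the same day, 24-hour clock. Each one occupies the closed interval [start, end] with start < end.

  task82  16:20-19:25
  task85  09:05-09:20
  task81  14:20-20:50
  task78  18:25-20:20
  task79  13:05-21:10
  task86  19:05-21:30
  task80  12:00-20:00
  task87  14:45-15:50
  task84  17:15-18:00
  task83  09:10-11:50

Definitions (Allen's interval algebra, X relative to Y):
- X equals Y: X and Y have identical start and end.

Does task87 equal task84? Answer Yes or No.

task87 = [14:45, 15:50], task84 = [17:15, 18:00].
Actual relation of task87 to task84: before.
Asked whether 'equals' holds → No.

No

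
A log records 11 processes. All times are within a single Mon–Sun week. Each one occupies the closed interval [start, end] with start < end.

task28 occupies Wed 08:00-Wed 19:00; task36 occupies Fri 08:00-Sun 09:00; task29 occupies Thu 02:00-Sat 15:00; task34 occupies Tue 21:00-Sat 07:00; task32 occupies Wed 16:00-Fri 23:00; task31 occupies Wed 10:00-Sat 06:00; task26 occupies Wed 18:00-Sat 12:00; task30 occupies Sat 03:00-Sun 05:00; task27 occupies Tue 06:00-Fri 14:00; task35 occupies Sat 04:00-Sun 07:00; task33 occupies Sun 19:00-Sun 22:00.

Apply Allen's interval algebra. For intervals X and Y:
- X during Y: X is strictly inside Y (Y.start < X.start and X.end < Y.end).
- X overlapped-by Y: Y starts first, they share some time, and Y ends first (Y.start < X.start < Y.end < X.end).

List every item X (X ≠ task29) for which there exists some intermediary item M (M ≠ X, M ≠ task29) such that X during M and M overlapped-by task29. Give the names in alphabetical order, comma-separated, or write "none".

task30, task35

Target task29 = [Thu 02:00, Sat 15:00].
Intermediaries M with M overlapped-by task29: task30, task35, task36.
Via task30 — items with X during task30: none.
Via task35 — items with X during task35: none.
Via task36 — items with X during task36: task30, task35.
Union: task30, task35.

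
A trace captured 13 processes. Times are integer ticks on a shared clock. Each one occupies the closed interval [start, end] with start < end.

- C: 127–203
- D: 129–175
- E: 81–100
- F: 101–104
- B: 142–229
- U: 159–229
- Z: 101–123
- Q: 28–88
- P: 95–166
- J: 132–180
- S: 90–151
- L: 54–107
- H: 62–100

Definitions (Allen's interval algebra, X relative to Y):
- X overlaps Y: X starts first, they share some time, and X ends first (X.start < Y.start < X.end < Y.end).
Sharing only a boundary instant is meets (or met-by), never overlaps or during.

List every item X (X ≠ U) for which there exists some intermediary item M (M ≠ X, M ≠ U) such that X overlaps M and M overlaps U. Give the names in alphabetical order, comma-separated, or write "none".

Target U = [159, 229].
Intermediaries M with M overlaps U: C, D, J, P.
Via C — items with X overlaps C: P, S.
Via D — items with X overlaps D: P, S.
Via J — items with X overlaps J: D, P, S.
Via P — items with X overlaps P: E, H, L, S.
Union: D, E, H, L, P, S.

D, E, H, L, P, S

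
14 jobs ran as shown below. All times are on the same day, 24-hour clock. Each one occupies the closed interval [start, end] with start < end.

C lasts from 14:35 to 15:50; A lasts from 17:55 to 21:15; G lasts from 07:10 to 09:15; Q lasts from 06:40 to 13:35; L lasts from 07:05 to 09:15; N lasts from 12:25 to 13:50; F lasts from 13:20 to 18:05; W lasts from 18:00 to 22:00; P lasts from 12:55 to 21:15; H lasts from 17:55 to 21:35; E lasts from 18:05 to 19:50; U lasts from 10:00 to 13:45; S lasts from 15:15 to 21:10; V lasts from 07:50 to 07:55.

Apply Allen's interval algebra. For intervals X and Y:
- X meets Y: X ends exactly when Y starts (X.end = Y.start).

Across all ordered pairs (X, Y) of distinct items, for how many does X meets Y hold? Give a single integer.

Checking all 182 ordered pairs for relation 'meets'; matching pairs in alphabetical order:
(F, E): F meets E ✓
Count: 1.

1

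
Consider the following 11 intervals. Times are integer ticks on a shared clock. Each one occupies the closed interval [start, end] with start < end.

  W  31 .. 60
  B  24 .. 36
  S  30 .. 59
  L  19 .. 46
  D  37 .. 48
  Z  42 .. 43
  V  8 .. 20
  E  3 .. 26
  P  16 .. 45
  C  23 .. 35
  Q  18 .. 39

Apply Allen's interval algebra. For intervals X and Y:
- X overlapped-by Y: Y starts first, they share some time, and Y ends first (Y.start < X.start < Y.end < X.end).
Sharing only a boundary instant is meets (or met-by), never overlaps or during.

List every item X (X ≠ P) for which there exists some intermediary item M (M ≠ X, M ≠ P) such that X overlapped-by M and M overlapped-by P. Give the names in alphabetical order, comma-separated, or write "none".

D, S, W

Target P = [16, 45].
Intermediaries M with M overlapped-by P: D, L, S, W.
Via D — items with X overlapped-by D: none.
Via L — items with X overlapped-by L: D, S, W.
Via S — items with X overlapped-by S: W.
Via W — items with X overlapped-by W: none.
Union: D, S, W.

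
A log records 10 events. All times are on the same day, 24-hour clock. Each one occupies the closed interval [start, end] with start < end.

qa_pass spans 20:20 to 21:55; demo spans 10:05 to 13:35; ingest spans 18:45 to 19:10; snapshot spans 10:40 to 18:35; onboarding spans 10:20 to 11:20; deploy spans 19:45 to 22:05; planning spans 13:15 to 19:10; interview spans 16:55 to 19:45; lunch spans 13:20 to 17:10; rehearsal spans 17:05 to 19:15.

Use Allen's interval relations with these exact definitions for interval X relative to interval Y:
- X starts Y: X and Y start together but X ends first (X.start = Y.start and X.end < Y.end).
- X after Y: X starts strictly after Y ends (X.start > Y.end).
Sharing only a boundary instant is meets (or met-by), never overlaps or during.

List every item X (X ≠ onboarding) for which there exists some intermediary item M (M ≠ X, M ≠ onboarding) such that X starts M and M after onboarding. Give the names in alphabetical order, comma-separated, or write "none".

Target onboarding = [10:20, 11:20].
Intermediaries M with M after onboarding: deploy, ingest, interview, lunch, planning, qa_pass, rehearsal.
Via deploy — items with X starts deploy: none.
Via ingest — items with X starts ingest: none.
Via interview — items with X starts interview: none.
Via lunch — items with X starts lunch: none.
Via planning — items with X starts planning: none.
Via qa_pass — items with X starts qa_pass: none.
Via rehearsal — items with X starts rehearsal: none.
Union: none.

none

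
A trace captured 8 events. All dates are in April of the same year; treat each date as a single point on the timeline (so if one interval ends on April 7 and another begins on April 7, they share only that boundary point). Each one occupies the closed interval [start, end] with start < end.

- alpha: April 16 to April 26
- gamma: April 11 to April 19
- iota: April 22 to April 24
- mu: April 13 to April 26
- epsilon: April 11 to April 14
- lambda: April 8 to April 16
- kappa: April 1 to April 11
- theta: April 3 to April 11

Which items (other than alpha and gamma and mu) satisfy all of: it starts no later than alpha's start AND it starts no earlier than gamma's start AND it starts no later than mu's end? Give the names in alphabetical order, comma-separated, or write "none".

epsilon

Conditions: its start is no later than alpha's start (X.start <= April 16) AND its start is no earlier than gamma's start (X.start >= April 11) AND its start is no later than mu's end (X.start <= April 26).
epsilon: start April 11 <= April 16? ✓; start April 11 >= April 11? ✓; start April 11 <= April 26? ✓ → yes.
iota: start April 22 <= April 16? ✗; start April 22 >= April 11? ✓; start April 22 <= April 26? ✓ → no.
kappa: start April 1 <= April 16? ✓; start April 1 >= April 11? ✗; start April 1 <= April 26? ✓ → no.
lambda: start April 8 <= April 16? ✓; start April 8 >= April 11? ✗; start April 8 <= April 26? ✓ → no.
theta: start April 3 <= April 16? ✓; start April 3 >= April 11? ✗; start April 3 <= April 26? ✓ → no.
Result: epsilon.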